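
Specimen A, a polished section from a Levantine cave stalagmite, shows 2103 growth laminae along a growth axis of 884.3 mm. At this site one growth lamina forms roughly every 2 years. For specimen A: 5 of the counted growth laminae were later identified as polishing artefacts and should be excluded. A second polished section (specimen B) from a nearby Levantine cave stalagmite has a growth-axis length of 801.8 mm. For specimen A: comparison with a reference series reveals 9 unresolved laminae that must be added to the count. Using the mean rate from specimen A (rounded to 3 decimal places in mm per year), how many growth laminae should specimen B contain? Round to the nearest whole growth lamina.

1909 growth laminae

Specimen A: adjusted count: 2103 − 5 + 9 = 2107 growth laminae.
Specimen A: at 2 years per growth lamina, 2107 × 2 = 4214 years.
A: Mean rate = 884.3 mm / 4214 years ≈ 0.210 mm/yr.
For B, 801.8 / 0.210 = 3818.10 years; at 2 years per growth lamina that is 3818.10 / 2 ≈ 1909 growth laminae.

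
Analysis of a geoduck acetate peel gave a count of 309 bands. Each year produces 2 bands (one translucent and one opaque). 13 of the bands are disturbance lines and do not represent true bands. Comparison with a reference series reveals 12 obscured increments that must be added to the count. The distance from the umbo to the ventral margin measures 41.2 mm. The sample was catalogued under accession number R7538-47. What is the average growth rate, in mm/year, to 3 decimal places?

True band count = 309 − 13 + 12 = 308.
With 2 bands per year, 308 / 2 = 154 years.
Mean rate = 41.2 mm / 154 years ≈ 0.268 mm/year.

0.268 mm/year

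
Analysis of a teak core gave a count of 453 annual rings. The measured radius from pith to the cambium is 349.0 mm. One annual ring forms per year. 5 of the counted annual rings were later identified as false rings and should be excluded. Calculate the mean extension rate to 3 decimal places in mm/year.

True annual ring count = 453 − 5 = 448.
Extension rate ≈ 349.0 / 448 = 0.779 mm/year.

0.779 mm/year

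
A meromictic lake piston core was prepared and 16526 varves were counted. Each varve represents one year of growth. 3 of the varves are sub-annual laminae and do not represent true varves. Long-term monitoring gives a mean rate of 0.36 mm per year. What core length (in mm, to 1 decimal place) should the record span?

5948.3 mm

After corrections the count is 16526 − 3 = 16523 varves.
Predicted length = 0.36 mm/year × 16523 years = 5948.3 mm.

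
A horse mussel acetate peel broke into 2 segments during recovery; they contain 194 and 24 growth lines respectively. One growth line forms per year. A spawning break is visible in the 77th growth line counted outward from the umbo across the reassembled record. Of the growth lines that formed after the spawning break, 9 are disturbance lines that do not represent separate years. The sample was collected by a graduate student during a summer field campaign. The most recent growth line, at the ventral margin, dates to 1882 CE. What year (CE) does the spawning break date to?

Total growth lines = 194 + 24 = 218.
Between growth line 77 and the ventral margin there are 218 − 77 = 141 growth lines.
141 − 9 false = 132 true growth lines after the spawning break.
Counting back 132 years from 1882 CE places the spawning break in 1882 − 132 = 1750 CE.

1750 CE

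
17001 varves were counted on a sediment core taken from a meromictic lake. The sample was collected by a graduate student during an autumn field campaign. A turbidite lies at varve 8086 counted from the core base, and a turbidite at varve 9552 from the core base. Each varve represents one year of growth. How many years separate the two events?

1466 yr

Separation: 9552 − 8086 = 1466 varves.
That is 1466 years at one varve per year.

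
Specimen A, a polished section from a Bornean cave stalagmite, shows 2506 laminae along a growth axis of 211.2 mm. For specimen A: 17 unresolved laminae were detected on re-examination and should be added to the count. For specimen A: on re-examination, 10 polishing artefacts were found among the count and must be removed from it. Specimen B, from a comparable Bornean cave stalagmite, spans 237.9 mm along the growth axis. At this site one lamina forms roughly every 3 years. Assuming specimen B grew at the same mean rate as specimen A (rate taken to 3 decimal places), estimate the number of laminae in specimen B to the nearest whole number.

2832 laminae

Specimen A: after corrections the count is 2506 − 10 + 17 = 2513 laminae.
Specimen A: multiplying by 3 years per lamina: 2513 × 3 = 7539 years.
A: Extension rate ≈ 211.2 / 7539 = 0.028 mm/yr.
For B, 237.9 / 0.028 = 8496.43 years; at 3 years per lamina that is 8496.43 / 3 ≈ 2832 laminae.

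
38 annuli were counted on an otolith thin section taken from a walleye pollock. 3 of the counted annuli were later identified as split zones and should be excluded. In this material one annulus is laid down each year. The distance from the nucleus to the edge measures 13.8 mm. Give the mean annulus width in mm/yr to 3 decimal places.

0.394 mm/yr

Adjusted count: 38 − 3 = 35 annuli.
Mean rate = 13.8 mm / 35 years ≈ 0.394 mm/yr.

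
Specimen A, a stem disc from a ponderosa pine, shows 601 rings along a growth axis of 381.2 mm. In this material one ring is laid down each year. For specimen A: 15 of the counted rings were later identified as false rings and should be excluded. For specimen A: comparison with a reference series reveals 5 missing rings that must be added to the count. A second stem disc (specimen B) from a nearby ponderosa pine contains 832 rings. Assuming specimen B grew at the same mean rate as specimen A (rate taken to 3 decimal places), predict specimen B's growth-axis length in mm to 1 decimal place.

536.6 mm

Specimen A: after corrections the count is 601 − 15 + 5 = 591 rings.
A: 381.2 mm over 591 years gives 381.2 / 591 ≈ 0.645 mm per year.
B's length ≈ 0.645 × 832 = 536.6 mm.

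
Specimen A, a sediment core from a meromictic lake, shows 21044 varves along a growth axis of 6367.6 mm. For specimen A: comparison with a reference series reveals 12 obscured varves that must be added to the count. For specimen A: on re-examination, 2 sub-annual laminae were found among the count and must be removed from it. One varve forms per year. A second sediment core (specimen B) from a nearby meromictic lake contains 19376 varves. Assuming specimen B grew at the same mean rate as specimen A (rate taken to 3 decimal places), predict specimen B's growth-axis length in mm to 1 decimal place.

Specimen A: adjusted count: 21044 − 2 + 12 = 21054 varves.
A: Extension rate ≈ 6367.6 / 21054 = 0.302 mm/yr.
Length of B = 0.302 × 19376 = 5851.6 mm.

5851.6 mm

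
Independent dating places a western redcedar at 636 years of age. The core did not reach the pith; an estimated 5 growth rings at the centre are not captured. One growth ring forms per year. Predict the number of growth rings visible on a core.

One growth ring per year gives 636 growth rings over 636 years.
636 − 5 missed = 631 growth rings expected in the prepared section.

631 growth rings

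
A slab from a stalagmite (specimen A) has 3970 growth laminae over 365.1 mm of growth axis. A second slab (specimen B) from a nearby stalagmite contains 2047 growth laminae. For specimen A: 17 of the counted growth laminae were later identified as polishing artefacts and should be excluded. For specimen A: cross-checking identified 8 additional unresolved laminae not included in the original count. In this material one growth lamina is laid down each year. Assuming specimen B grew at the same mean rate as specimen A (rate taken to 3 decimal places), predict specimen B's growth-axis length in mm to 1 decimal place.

188.3 mm

Specimen A: adjusted count: 3970 − 17 + 8 = 3961 growth laminae.
A: Extension rate ≈ 365.1 / 3961 = 0.092 mm/yr.
Length of B = 0.092 × 2047 = 188.3 mm.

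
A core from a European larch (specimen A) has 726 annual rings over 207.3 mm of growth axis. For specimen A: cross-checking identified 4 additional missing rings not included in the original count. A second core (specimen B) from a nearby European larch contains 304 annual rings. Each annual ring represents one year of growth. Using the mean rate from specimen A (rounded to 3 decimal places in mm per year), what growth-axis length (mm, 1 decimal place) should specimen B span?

86.3 mm

Specimen A: true annual ring count = 726 + 4 = 730.
A: Mean rate = 207.3 mm / 730 years ≈ 0.284 mm/year.
Length of B = 0.284 × 304 = 86.3 mm.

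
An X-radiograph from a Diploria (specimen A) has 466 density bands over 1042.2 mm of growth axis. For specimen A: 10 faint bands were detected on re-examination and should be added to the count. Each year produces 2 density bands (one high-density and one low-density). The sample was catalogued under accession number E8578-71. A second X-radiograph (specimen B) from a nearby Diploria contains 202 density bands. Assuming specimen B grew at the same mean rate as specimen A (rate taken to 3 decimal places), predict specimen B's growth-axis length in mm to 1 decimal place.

442.3 mm

Specimen A: true density band count = 466 + 10 = 476.
Specimen A: dividing by 2 density bands per year: 476 / 2 = 238 years.
A: Extension rate ≈ 1042.2 / 238 = 4.379 mm/year.
Specimen B: dividing by 2 density bands per year: 202 / 2 = 101 years. Length of B = 4.379 × 101 = 442.3 mm.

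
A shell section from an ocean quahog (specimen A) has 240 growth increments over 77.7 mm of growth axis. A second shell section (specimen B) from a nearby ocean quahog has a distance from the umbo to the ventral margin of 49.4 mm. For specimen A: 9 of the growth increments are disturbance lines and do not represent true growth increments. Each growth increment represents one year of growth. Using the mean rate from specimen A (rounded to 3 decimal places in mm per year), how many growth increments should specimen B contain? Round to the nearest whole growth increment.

147 growth increments

Specimen A: true growth increment count = 240 − 9 = 231.
A: Extension rate ≈ 77.7 / 231 = 0.336 mm/year.
For B, 49.4 / 0.336 = 147.02 years ≈ 147 growth increments.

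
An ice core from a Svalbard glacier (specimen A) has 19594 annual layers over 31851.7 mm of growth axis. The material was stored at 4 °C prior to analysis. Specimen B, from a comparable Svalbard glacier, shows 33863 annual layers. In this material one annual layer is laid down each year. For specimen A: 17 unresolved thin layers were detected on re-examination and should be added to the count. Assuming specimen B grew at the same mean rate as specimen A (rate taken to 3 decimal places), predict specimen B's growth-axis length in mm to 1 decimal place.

Specimen A: after corrections the count is 19594 + 17 = 19611 annual layers.
A: 31851.7 mm over 19611 years gives 31851.7 / 19611 ≈ 1.624 mm/yr.
For B, 1.624 mm/year × 33863 years = 54993.5 mm.

54993.5 mm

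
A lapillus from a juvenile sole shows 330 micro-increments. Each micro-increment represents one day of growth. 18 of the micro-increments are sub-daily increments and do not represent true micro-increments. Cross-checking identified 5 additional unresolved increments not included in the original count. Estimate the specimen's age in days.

Correcting the raw count gives 330 − 18 + 5 = 317 true micro-increments.
At one micro-increment per day, that is 317 days.

317 d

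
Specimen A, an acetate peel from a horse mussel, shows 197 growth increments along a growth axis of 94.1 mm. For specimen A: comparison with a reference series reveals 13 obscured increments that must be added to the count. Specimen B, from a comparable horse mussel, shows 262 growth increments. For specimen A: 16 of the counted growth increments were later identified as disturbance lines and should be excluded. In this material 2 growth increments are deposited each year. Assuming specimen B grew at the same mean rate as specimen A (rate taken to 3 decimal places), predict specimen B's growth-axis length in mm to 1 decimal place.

Specimen A: after corrections the count is 197 − 16 + 13 = 194 growth increments.
Specimen A: 194 growth increments at 2 per year is 194 / 2 = 97 years.
A: 94.1 mm over 97 years gives 94.1 / 97 ≈ 0.970 mm/yr.
Specimen B: with 2 growth increments per year, 262 / 2 = 131 years. Length of B = 0.970 × 131 = 127.1 mm.

127.1 mm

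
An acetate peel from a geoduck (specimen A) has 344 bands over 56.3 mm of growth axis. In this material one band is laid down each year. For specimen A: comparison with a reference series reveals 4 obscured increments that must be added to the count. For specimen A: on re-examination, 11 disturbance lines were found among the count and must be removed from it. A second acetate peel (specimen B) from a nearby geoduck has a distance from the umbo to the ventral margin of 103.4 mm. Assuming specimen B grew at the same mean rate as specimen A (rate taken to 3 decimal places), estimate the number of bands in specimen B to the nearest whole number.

619 bands

Specimen A: after corrections the count is 344 − 11 + 4 = 337 bands.
A: 56.3 mm over 337 years gives 56.3 / 337 ≈ 0.167 mm per year.
Specimen B: 103.4 mm / 0.167 mm per year = 619.16 years ≈ 619 bands.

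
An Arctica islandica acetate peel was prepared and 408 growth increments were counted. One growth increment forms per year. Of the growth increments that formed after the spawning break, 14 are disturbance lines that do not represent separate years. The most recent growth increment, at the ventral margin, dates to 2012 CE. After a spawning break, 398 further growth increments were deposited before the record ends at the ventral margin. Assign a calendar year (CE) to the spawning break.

398 growth increments post-date the spawning break.
Removing the 14 false growth increments leaves 398 − 14 = 384 true growth increments beyond the spawning break.
2012 − 384 = 1628 CE.

1628 CE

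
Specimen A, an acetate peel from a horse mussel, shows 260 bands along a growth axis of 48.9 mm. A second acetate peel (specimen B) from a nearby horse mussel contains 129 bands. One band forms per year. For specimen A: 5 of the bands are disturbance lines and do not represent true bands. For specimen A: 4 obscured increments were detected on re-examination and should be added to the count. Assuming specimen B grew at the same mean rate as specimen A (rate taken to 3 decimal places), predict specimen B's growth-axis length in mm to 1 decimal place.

24.4 mm

Specimen A: true band count = 260 − 5 + 4 = 259.
A: 48.9 mm over 259 years gives 48.9 / 259 ≈ 0.189 mm/year.
Length of B = 0.189 × 129 = 24.4 mm.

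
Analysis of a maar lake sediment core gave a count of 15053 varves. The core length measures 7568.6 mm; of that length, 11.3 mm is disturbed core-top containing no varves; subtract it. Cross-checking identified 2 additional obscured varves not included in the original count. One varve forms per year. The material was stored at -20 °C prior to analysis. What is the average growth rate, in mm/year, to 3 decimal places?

0.502 mm/year

After corrections the count is 15053 + 2 = 15055 varves.
The growth record spans 7568.6 − 11.3 = 7557.3 mm.
Extension rate ≈ 7557.3 / 15055 = 0.502 mm/year.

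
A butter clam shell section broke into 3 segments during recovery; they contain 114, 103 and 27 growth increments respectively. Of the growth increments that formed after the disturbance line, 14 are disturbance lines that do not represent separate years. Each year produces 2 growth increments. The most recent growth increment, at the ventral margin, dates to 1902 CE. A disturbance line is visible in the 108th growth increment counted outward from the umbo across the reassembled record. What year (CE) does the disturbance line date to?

1841 CE

Total growth increments = 114 + 103 + 27 = 244.
The disturbance line sits at growth increment 108 from the umbo, so 244 − 108 = 136 growth increments formed after it.
136 − 14 false = 122 true growth increments after the disturbance line.
Dividing by 2 growth increments per year: 122 / 2 = 61 years.
The growth increment at the ventral margin is 1902 CE, so the disturbance line dates to 1902 − 61 = 1841 CE.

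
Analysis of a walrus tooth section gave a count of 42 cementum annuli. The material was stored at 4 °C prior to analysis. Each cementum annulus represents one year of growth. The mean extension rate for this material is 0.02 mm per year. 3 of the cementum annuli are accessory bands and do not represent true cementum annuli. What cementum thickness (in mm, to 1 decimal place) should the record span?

Adjusted count: 42 − 3 = 39 cementum annuli.
39 years at 0.02 mm/year gives 0.02 × 39 = 0.8 mm.

0.8 mm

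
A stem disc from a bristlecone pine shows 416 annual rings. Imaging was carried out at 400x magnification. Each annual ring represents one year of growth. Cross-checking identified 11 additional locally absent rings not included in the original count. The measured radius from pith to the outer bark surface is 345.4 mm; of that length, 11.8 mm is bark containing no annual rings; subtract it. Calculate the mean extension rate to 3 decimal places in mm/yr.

0.781 mm/yr

True annual ring count = 416 + 11 = 427.
Net length = 345.4 − 11.8 = 333.6 mm.
Extension rate ≈ 333.6 / 427 = 0.781 mm/yr.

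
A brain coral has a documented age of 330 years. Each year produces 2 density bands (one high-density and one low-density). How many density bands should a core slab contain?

660 density bands

Expected density bands: 330 × 2 = 660.
So 660 density bands should be present.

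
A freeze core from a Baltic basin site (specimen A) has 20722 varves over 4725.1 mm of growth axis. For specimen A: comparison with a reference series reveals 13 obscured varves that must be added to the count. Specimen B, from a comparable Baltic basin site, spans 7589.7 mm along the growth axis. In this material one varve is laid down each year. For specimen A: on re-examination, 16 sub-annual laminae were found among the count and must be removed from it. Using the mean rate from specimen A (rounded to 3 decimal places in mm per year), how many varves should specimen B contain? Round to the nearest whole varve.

Specimen A: after corrections the count is 20722 − 16 + 13 = 20719 varves.
A: 4725.1 mm over 20719 years gives 4725.1 / 20719 ≈ 0.228 mm/yr.
Specimen B: 7589.7 mm / 0.228 mm per year = 33288.16 years ≈ 33288 varves.

33288 varves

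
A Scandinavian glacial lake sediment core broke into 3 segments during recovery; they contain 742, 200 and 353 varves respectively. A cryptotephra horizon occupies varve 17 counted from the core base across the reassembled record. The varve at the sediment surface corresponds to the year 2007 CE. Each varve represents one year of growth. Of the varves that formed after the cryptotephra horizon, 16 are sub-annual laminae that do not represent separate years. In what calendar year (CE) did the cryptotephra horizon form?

Total varves = 742 + 200 + 353 = 1295.
1295 − 17 = 1278 varves lie beyond the cryptotephra horizon toward the sediment surface.
Removing the 16 false varves leaves 1278 − 16 = 1262 true varves beyond the cryptotephra horizon.
The varve at the sediment surface is 2007 CE, so the cryptotephra horizon dates to 2007 − 1262 = 745 CE.

745 CE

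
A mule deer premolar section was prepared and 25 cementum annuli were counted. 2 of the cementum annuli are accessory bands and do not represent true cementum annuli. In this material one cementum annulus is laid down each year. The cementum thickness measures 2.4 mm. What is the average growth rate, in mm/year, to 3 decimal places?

True cementum annulus count = 25 − 2 = 23.
Mean rate = 2.4 mm / 23 years ≈ 0.104 mm/year.

0.104 mm/year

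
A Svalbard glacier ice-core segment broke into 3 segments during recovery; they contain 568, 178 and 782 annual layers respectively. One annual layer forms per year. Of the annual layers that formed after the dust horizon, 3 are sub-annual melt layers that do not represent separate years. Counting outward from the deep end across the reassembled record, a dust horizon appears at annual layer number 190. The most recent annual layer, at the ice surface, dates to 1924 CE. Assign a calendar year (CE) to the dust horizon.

589 CE

Total annual layers = 568 + 178 + 782 = 1528.
The dust horizon sits at annual layer 190 from the deep end, so 1528 − 190 = 1338 annual layers formed after it.
1338 − 3 false = 1335 true annual layers after the dust horizon.
The annual layer at the ice surface is 1924 CE, so the dust horizon dates to 1924 − 1335 = 589 CE.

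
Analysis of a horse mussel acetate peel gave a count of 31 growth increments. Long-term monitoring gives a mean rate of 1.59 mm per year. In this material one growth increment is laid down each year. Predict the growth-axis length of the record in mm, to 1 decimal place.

49.3 mm

31 years of growth are recorded.
Predicted length = 1.59 mm/year × 31 years = 49.3 mm.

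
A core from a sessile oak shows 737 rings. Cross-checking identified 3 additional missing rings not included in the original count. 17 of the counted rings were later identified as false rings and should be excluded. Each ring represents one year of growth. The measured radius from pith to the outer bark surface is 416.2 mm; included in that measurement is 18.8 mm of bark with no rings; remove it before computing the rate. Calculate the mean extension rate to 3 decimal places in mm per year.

0.550 mm per year

Adjusted count: 737 − 17 + 3 = 723 rings.
The growth record spans 416.2 − 18.8 = 397.4 mm.
Extension rate ≈ 397.4 / 723 = 0.550 mm per year.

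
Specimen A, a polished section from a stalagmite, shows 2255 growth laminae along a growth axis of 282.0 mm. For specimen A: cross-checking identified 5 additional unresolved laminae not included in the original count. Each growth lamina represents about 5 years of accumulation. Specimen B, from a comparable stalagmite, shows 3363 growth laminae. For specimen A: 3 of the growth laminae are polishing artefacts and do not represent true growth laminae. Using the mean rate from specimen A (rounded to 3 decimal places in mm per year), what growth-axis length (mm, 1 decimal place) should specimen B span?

420.4 mm

Specimen A: after corrections the count is 2255 − 3 + 5 = 2257 growth laminae.
Specimen A: at 5 years per growth lamina, 2257 × 5 = 11285 years.
A: Extension rate ≈ 282.0 / 11285 = 0.025 mm/yr.
Specimen B: multiplying by 5 years per growth lamina: 3363 × 5 = 16815 years. For B, 0.025 mm/year × 16815 years = 420.4 mm.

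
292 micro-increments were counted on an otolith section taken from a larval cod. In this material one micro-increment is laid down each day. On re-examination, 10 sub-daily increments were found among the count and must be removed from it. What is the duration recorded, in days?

282 days

Correcting the raw count gives 292 − 10 = 282 true micro-increments.
With a one-to-one micro-increment periodicity this is 282 days.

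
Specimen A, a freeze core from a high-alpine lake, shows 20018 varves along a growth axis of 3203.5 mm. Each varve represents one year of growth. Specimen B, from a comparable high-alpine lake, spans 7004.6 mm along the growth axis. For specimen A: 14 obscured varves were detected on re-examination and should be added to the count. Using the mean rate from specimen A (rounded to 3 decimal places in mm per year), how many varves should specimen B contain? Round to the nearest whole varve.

43779 varves

Specimen A: adjusted count: 20018 + 14 = 20032 varves.
A: Extension rate ≈ 3203.5 / 20032 = 0.160 mm/yr.
Specimen B: 7004.6 mm / 0.160 mm per year = 43778.75 years ≈ 43779 varves.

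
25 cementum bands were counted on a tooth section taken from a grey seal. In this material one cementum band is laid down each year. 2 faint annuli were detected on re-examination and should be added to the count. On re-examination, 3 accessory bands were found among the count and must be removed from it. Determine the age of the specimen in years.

Adjusted count: 25 − 3 + 2 = 24 cementum bands.
With a one-to-one cementum band periodicity this is 24 years.

24 yr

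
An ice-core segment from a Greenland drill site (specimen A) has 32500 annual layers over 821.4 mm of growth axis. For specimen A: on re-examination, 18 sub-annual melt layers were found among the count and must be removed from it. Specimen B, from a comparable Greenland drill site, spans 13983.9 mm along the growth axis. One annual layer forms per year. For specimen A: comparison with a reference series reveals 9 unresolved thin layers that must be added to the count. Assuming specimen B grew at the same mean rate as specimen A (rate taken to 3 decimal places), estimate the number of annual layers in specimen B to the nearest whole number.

559356 annual layers

Specimen A: correcting the raw count gives 32500 − 18 + 9 = 32491 true annual layers.
A: Mean rate = 821.4 mm / 32491 years ≈ 0.025 mm per year.
For B, 13983.9 / 0.025 = 559356.00 years ≈ 559356 annual layers.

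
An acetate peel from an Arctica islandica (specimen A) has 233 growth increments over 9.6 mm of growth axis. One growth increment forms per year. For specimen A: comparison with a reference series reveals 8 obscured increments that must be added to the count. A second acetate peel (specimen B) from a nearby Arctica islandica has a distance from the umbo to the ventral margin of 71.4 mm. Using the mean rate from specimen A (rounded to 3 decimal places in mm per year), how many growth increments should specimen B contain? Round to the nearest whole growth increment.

Specimen A: true growth increment count = 233 + 8 = 241.
A: 9.6 mm over 241 years gives 9.6 / 241 ≈ 0.040 mm/year.
Specimen B: 71.4 mm / 0.040 mm per year = 1785.00 years ≈ 1785 growth increments.

1785 growth increments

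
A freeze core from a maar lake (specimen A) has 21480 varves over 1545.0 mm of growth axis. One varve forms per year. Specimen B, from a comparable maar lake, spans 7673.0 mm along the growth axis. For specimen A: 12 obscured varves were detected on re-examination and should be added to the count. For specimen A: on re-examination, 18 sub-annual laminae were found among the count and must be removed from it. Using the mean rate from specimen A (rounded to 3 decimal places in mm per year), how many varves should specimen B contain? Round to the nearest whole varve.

106569 varves

Specimen A: after corrections the count is 21480 − 18 + 12 = 21474 varves.
A: 1545.0 mm over 21474 years gives 1545.0 / 21474 ≈ 0.072 mm/yr.
B spans 7673.0 / 0.072 = 106569.44 years ≈ 106569 varves.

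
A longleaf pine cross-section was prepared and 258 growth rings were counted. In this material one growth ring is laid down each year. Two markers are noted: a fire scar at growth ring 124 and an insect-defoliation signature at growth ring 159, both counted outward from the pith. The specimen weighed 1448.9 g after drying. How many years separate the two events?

35 years

159 − 124 = 35 growth rings lie between the two events.
That is 35 years at one growth ring per year.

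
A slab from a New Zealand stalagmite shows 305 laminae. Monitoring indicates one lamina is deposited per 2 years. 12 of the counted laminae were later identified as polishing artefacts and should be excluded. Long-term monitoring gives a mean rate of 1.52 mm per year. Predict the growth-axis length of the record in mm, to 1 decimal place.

True lamina count = 305 − 12 = 293.
Multiplying by 2 years per lamina: 293 × 2 = 586 years.
Predicted length = 1.52 mm/year × 586 years = 890.7 mm.

890.7 mm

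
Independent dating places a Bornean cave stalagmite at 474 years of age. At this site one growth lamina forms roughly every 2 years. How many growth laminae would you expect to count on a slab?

One growth lamina every 2 years means 474 / 2 = 237 growth laminae.
So 237 growth laminae should be present.

237 growth laminae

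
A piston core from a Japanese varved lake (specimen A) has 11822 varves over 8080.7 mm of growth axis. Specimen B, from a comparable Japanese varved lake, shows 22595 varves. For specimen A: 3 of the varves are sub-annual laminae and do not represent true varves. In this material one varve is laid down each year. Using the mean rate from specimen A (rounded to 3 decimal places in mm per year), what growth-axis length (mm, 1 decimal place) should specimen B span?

15455.0 mm

Specimen A: adjusted count: 11822 − 3 = 11819 varves.
A: Mean rate = 8080.7 mm / 11819 years ≈ 0.684 mm/year.
Length of B = 0.684 × 22595 = 15455.0 mm.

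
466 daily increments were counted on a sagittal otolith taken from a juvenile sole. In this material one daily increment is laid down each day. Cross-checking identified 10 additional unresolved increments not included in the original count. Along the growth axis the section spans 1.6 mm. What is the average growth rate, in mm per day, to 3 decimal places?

Adjusted count: 466 + 10 = 476 daily increments.
Extension rate ≈ 1.6 / 476 = 0.003 mm per day.

0.003 mm per day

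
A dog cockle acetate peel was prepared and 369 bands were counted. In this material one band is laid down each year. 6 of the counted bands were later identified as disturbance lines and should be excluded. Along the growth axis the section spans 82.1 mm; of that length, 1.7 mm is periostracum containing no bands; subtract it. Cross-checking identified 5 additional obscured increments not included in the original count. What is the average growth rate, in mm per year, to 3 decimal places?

0.218 mm per year

Correcting the raw count gives 369 − 6 + 5 = 368 true bands.
Removing the 1.7 mm offcut leaves 82.1 − 1.7 = 80.4 mm.
Extension rate ≈ 80.4 / 368 = 0.218 mm per year.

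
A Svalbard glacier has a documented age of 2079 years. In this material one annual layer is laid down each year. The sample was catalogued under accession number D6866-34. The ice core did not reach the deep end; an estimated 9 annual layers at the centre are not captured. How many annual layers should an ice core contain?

2070 annual layers

Expected annual layers over 2079 years: 2079.
2079 − 9 missed = 2070 annual layers expected in the prepared section.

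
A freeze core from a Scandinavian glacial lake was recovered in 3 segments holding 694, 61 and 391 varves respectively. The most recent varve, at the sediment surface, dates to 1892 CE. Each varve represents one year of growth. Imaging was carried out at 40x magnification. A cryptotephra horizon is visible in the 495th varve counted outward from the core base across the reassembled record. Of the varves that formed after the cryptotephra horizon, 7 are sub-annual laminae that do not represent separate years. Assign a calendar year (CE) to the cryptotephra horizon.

1248 CE

Total varves = 694 + 61 + 391 = 1146.
Between varve 495 and the sediment surface there are 1146 − 495 = 651 varves.
651 − 7 false = 644 true varves after the cryptotephra horizon.
1892 − 644 = 1248 CE.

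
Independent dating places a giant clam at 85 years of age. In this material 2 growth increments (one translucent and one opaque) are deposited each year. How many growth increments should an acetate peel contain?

170 growth increments

With 2 growth increments per year, 85 years would produce 85 × 2 = 170 growth increments.
So 170 growth increments should be present.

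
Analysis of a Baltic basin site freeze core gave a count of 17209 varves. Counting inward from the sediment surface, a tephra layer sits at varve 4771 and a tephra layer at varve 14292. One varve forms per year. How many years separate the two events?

The two markers are separated by 14292 − 4771 = 9521 varves.
That is 9521 years at one varve per year.

9521 yr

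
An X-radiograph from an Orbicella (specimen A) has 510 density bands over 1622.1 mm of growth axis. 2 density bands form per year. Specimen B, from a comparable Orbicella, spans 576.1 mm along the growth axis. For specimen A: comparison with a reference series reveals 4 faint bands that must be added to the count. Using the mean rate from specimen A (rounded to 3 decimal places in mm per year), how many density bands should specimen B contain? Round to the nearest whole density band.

Specimen A: true density band count = 510 + 4 = 514.
Specimen A: dividing by 2 density bands per year: 514 / 2 = 257 years.
A: Extension rate ≈ 1622.1 / 257 = 6.312 mm/yr.
Specimen B: 576.1 mm / 6.312 mm per year = 91.27 years; at 2 density bands per year that is 91.27 × 2 ≈ 183 density bands.

183 density bands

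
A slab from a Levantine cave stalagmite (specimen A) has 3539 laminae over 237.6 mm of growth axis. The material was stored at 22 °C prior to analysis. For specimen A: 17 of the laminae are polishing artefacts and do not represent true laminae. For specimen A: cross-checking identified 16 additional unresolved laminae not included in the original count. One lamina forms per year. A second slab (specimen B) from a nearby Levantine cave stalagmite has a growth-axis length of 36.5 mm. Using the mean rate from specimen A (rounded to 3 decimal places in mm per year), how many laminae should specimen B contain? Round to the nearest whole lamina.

Specimen A: adjusted count: 3539 − 17 + 16 = 3538 laminae.
A: Extension rate ≈ 237.6 / 3538 = 0.067 mm per year.
For B, 36.5 / 0.067 = 544.78 years ≈ 545 laminae.

545 laminae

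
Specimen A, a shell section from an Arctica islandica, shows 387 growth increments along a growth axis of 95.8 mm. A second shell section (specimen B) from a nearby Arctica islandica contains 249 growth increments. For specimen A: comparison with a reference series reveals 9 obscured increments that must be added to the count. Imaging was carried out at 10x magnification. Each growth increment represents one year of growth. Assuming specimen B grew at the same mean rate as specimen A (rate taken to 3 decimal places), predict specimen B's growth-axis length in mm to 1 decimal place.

60.3 mm

Specimen A: after corrections the count is 387 + 9 = 396 growth increments.
A: Mean rate = 95.8 mm / 396 years ≈ 0.242 mm per year.
B's length ≈ 0.242 × 249 = 60.3 mm.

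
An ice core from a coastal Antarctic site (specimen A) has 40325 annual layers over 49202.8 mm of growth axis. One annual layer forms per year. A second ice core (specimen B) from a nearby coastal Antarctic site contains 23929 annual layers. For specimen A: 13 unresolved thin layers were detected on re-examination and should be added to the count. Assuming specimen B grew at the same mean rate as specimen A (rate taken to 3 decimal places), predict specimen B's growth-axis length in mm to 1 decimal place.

29193.4 mm

Specimen A: after corrections the count is 40325 + 13 = 40338 annual layers.
A: Extension rate ≈ 49202.8 / 40338 = 1.220 mm/year.
For B, 1.220 mm/year × 23929 years = 29193.4 mm.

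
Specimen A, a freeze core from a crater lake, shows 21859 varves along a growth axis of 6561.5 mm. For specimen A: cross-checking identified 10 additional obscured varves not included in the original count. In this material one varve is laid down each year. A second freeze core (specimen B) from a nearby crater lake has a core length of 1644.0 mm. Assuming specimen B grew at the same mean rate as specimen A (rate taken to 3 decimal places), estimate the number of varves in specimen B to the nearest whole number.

5480 varves

Specimen A: after corrections the count is 21859 + 10 = 21869 varves.
A: Extension rate ≈ 6561.5 / 21869 = 0.300 mm/year.
For B, 1644.0 / 0.300 = 5480.00 years ≈ 5480 varves.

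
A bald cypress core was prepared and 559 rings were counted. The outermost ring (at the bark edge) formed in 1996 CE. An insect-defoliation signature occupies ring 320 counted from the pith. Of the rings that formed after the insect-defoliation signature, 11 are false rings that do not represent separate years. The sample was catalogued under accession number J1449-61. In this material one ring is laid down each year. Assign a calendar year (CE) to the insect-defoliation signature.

Between ring 320 and the bark edge there are 559 − 320 = 239 rings.
Excluding 11 false rings: 239 − 11 = 228.
The ring at the bark edge is 1996 CE, so the insect-defoliation signature dates to 1996 − 228 = 1768 CE.

1768 CE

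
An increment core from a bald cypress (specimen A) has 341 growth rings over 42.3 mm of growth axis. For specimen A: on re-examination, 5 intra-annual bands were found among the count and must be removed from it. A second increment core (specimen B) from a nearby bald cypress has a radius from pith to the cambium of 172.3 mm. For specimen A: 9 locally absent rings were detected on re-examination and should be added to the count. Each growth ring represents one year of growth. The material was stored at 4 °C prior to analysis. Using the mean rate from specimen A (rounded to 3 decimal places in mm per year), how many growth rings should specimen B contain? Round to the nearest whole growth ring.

1401 growth rings

Specimen A: adjusted count: 341 − 5 + 9 = 345 growth rings.
A: Extension rate ≈ 42.3 / 345 = 0.123 mm/yr.
For B, 172.3 / 0.123 = 1400.81 years ≈ 1401 growth rings.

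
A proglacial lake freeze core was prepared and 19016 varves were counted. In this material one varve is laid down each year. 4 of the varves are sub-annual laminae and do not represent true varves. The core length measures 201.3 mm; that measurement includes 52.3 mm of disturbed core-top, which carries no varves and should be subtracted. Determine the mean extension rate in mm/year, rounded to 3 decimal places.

0.008 mm/year

Adjusted count: 19016 − 4 = 19012 varves.
Net length = 201.3 − 52.3 = 149.0 mm.
Extension rate ≈ 149.0 / 19012 = 0.008 mm/year.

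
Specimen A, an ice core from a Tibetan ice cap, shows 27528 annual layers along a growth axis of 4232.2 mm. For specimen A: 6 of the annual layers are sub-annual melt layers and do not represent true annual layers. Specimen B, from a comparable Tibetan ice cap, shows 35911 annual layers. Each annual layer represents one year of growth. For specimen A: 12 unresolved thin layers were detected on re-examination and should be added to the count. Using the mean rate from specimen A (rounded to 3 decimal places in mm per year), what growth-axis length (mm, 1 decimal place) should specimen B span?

Specimen A: correcting the raw count gives 27528 − 6 + 12 = 27534 true annual layers.
A: 4232.2 mm over 27534 years gives 4232.2 / 27534 ≈ 0.154 mm per year.
Length of B = 0.154 × 35911 = 5530.3 mm.

5530.3 mm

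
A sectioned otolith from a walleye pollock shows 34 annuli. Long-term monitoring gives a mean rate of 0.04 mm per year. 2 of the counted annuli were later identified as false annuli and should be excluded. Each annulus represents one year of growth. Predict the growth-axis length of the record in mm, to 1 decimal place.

Correcting the raw count gives 34 − 2 = 32 true annuli.
Predicted length = 0.04 mm/year × 32 years = 1.3 mm.

1.3 mm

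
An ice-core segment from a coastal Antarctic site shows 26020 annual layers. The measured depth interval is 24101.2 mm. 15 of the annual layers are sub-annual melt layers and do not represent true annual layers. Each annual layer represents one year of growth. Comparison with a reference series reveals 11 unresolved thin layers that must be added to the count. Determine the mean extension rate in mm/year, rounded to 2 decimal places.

0.93 mm/year

True annual layer count = 26020 − 15 + 11 = 26016.
24101.2 mm over 26016 years gives 24101.2 / 26016 ≈ 0.93 mm/year.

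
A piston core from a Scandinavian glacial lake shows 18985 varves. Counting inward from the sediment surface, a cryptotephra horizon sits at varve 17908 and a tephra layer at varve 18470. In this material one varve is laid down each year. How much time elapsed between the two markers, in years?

Separation: 18470 − 17908 = 562 varves.
That is 562 years at one varve per year.

562 years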